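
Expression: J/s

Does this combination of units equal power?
Yes

The expression J/s has dimensions [L^2 M T^-3], which is exactly power [L^2 M T^-3].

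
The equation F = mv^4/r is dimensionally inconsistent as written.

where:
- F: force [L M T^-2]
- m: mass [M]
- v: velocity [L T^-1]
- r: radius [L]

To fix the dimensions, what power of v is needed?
The exponent of v should be 2: F = mv^2/r

The LHS F has dimensions [L M T^-2]; v has dimensions [L T^-1].
As written, the RHS mv^4/r (exponent 4 on v) has dimensions [L^3 M T^-4], which does not match.
With exponent 2, the RHS mv^2/r has dimensions [L M T^-2], matching the LHS.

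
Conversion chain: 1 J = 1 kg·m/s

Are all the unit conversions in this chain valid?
The chain is incorrect (it contains an error).

Incorrect: Joule is kg·m²/s², not kg·m/s (that is momentum)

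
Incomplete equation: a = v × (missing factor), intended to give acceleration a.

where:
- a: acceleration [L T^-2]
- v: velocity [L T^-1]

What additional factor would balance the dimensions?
1/t (inverse time), dimensions [T^-1]

a has dimensions [L T^-2] and v has dimensions [L T^-1].
The missing factor must have dimensions [L T^-2] / [L T^-1] = [T^-1], i.e. inverse time (1/t).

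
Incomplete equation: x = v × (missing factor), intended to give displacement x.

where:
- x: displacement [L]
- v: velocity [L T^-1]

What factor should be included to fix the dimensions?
t (time), dimensions [T]

x has dimensions [L] and v has dimensions [L T^-1].
The missing factor must have dimensions [L] / [L T^-1] = [T], i.e. time (t).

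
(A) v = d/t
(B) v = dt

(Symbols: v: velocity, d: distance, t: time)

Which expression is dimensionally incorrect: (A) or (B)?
(B)

(A) v = d/t: LHS [L T^-1], RHS [L T^-1] ✓
(B) v = dt: LHS [L T^-1], RHS [L T] ✗

Expression (B) v = dt is dimensionally incorrect.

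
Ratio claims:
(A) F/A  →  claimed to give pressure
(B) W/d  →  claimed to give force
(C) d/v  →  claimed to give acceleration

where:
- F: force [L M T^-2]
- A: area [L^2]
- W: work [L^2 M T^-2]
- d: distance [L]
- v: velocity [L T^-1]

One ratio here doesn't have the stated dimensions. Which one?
(C) d/v does not give acceleration

(A) F/A: [L^-1 M T^-2] = pressure [L^-1 M T^-2] ✓
(B) W/d: [L M T^-2] = force [L M T^-2] ✓
(C) d/v: [T] ≠ acceleration [L T^-2] ✗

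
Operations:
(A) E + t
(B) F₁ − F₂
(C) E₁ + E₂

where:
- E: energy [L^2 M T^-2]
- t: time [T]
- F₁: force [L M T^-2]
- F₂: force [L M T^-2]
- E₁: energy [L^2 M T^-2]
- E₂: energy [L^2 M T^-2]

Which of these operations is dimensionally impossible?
(A) E + t

(A) E + t: E [L^2 M T^-2] and t [T] — different dimensions cannot be added/subtracted ✗
(B) F₁ − F₂: F₁ [L M T^-2] and F₂ [L M T^-2] — same dimensions ✓
(C) E₁ + E₂: E₁ [L^2 M T^-2] and E₂ [L^2 M T^-2] — same dimensions ✓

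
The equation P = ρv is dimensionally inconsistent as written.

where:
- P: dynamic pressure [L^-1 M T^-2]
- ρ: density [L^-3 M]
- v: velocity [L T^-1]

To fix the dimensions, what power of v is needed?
The exponent of v should be 2: P = ρv^2

The LHS P has dimensions [L^-1 M T^-2]; v has dimensions [L T^-1].
As written, the RHS ρv (exponent 1 on v) has dimensions [L^-2 M T^-1], which does not match.
With exponent 2, the RHS ρv^2 has dimensions [L^-1 M T^-2], matching the LHS.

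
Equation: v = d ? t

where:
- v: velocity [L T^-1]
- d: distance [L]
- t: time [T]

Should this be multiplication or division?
division (÷): v = d ÷ t

v [L T^-1]; d [L]; t [T].
d × t → [L T] ✗
d ÷ t → [L T^-1] ✓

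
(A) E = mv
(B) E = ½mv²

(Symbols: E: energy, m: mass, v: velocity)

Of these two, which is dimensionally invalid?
(A)

(A) E = mv: LHS [L^2 M T^-2], RHS [L M T^-1] ✗
(B) E = ½mv²: LHS [L^2 M T^-2], RHS [L^2 M T^-2] ✓

Expression (A) E = mv is dimensionally incorrect.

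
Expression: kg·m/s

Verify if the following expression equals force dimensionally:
No

The expression kg·m/s has dimensions [L M T^-1], but force has dimensions [L M T^-2].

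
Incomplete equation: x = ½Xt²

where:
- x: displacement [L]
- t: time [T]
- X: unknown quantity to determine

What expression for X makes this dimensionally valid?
X = a (acceleration), dimensions [L T^-2]

x has dimensions [L]; the rest of the RHS (½ t²) has dimensions [T^2].
So X must have dimensions [L T^-2] — X = a (acceleration).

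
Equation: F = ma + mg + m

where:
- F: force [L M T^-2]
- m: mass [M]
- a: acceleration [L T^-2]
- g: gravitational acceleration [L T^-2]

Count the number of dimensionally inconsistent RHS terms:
1

LHS F: [L M T^-2]
- ma: [L M T^-2] ✓
- mg: [L M T^-2] ✓
- m: [M] ✗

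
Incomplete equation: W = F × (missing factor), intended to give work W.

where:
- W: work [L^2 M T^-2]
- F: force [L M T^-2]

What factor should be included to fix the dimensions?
d (distance), dimensions [L]

W has dimensions [L^2 M T^-2] and F has dimensions [L M T^-2].
The missing factor must have dimensions [L^2 M T^-2] / [L M T^-2] = [L], i.e. distance (d).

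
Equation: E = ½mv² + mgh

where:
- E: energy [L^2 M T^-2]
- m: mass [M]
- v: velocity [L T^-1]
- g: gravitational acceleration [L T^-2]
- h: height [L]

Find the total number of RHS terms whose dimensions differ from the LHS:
0

LHS E: [L^2 M T^-2]
- ½mv²: [L^2 M T^-2] ✓
- mgh: [L^2 M T^-2] ✓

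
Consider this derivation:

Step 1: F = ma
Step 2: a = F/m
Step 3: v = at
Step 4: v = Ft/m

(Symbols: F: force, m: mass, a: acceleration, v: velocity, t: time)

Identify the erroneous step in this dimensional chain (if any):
No step introduces an error — all steps are dimensionally consistent.

Step 1: F = ma → LHS [L M T^-2], RHS [L M T^-2] ✓
Step 2: a = F/m → LHS [L T^-2], RHS [L T^-2] ✓
Step 3: v = at → LHS [L T^-1], RHS [L T^-1] ✓
Step 4: v = Ft/m → LHS [L T^-1], RHS [L T^-1] ✓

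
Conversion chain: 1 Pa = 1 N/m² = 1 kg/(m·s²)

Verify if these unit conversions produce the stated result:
The chain is correct (no errors).

Correct: Pascal is Newton per square meter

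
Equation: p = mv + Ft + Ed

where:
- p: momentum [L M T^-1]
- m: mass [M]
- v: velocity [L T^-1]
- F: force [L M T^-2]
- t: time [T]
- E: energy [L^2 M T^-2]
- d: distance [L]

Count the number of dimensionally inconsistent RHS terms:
1

LHS p: [L M T^-1]
- mv: [L M T^-1] ✓
- Ft: [L M T^-1] ✓
- Ed: [L^3 M T^-2] ✗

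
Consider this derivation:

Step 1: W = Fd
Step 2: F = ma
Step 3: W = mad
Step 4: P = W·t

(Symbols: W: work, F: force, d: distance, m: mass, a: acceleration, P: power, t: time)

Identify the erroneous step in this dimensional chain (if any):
Step 4

Step 1: W = Fd → LHS [L^2 M T^-2], RHS [L^2 M T^-2] ✓
Step 2: F = ma → LHS [L M T^-2], RHS [L M T^-2] ✓
Step 3: W = mad → LHS [L^2 M T^-2], RHS [L^2 M T^-2] ✓
Step 4: P = W·t → LHS [L^2 M T^-3], RHS [L^2 M T^-1] ✗

The first dimensional inconsistency appears in step 4: P = W·t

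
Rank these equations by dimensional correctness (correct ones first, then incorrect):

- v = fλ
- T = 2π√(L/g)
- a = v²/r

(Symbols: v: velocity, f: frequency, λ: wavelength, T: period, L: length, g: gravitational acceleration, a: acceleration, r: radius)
Dimensionally correct: v = fλ, T = 2π√(L/g), a = v²/r
Dimensionally incorrect: none
Ordered (correct first, then incorrect): v = fλ, T = 2π√(L/g), a = v²/r

- v = fλ: LHS [L T^-1], RHS [L T^-1] → correct ✓
- T = 2π√(L/g): LHS [T], RHS [T] → correct ✓
- a = v²/r: LHS [L T^-2], RHS [L T^-2] → correct ✓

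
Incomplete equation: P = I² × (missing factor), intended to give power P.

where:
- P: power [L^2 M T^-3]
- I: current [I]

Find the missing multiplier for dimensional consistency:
R (resistance), dimensions [I^-2 L^2 M T^-3]

P has dimensions [L^2 M T^-3] and I² has dimensions [I^2].
The missing factor must have dimensions [L^2 M T^-3] / [I^2] = [I^-2 L^2 M T^-3], i.e. resistance (R).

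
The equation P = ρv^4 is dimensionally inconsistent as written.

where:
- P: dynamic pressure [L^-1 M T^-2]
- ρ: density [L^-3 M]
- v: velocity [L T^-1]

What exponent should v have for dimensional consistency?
The exponent of v should be 2: P = ρv^2

The LHS P has dimensions [L^-1 M T^-2]; v has dimensions [L T^-1].
As written, the RHS ρv^4 (exponent 4 on v) has dimensions [L M T^-4], which does not match.
With exponent 2, the RHS ρv^2 has dimensions [L^-1 M T^-2], matching the LHS.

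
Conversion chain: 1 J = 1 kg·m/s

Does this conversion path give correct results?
The chain is incorrect (it contains an error).

Incorrect: Joule is kg·m²/s², not kg·m/s (that is momentum)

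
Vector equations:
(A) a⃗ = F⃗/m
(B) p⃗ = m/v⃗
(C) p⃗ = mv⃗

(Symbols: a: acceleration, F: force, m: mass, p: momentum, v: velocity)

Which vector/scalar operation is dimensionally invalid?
(B) p⃗ = m/v⃗

(A) a⃗ = F⃗/m: LHS [L T^-2], RHS [L T^-2] ✓ — force (vector) divided by mass (scalar)
(B) p⃗ = m/v⃗: LHS [L M T^-1], RHS [L^-1 M T] ✗ — momentum is mass times velocity; should be mv⃗ (and division by a vector is undefined)
(C) p⃗ = mv⃗: LHS [L M T^-1], RHS [L M T^-1] ✓ — mass (scalar) times velocity (vector)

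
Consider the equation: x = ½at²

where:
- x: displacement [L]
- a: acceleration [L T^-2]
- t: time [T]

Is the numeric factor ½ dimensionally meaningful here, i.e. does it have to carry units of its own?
No

x has dimensions [L] and at² already has dimensions [L], so the equation balances without ½ contributing any dimensions. ½ is a pure (dimensionless) number; changing or removing it would not affect dimensional consistency.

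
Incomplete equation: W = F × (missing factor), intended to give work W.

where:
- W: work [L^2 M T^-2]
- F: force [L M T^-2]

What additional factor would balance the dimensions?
d (distance), dimensions [L]

W has dimensions [L^2 M T^-2] and F has dimensions [L M T^-2].
The missing factor must have dimensions [L^2 M T^-2] / [L M T^-2] = [L], i.e. distance (d).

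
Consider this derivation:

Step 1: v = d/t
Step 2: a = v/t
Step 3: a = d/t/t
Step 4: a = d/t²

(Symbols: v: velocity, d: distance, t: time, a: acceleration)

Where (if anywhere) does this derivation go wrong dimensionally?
No step introduces an error — all steps are dimensionally consistent.

Step 1: v = d/t → LHS [L T^-1], RHS [L T^-1] ✓
Step 2: a = v/t → LHS [L T^-2], RHS [L T^-2] ✓
Step 3: a = d/t/t → LHS [L T^-2], RHS [L T^-2] ✓
Step 4: a = d/t² → LHS [L T^-2], RHS [L T^-2] ✓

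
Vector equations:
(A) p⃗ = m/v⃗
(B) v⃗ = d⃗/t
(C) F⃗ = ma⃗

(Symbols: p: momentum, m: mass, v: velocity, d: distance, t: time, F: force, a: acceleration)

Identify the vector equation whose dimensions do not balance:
(A) p⃗ = m/v⃗

(A) p⃗ = m/v⃗: LHS [L M T^-1], RHS [L^-1 M T] ✗ — momentum is mass times velocity; should be mv⃗ (and division by a vector is undefined)
(B) v⃗ = d⃗/t: LHS [L T^-1], RHS [L T^-1] ✓ — displacement (vector) divided by time (scalar)
(C) F⃗ = ma⃗: LHS [L M T^-2], RHS [L M T^-2] ✓ — Force and acceleration are vectors, mass is a scalar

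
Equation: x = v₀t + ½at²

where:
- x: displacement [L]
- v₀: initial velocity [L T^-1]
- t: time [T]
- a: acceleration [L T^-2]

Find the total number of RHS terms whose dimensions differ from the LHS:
0

LHS x: [L]
- v₀t: [L] ✓
- ½at²: [L] ✓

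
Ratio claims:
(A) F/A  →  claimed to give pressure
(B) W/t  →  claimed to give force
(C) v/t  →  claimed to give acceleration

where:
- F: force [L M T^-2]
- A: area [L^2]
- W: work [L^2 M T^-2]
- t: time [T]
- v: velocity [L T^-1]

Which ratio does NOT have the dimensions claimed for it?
(B) W/t does not give force

(A) F/A: [L^-1 M T^-2] = pressure [L^-1 M T^-2] ✓
(B) W/t: [L^2 M T^-3] ≠ force [L M T^-2] ✗
(C) v/t: [L T^-2] = acceleration [L T^-2] ✓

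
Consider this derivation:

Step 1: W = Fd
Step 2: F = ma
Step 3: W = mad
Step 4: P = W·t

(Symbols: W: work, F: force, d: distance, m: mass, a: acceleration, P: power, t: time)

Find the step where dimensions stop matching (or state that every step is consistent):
Step 4

Step 1: W = Fd → LHS [L^2 M T^-2], RHS [L^2 M T^-2] ✓
Step 2: F = ma → LHS [L M T^-2], RHS [L M T^-2] ✓
Step 3: W = mad → LHS [L^2 M T^-2], RHS [L^2 M T^-2] ✓
Step 4: P = W·t → LHS [L^2 M T^-3], RHS [L^2 M T^-1] ✗

The first dimensional inconsistency appears in step 4: P = W·t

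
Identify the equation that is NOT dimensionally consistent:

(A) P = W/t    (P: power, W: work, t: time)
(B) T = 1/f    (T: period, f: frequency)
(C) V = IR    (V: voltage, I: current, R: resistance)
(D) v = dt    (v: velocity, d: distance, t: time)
(D) v = dt

The equation (D) v = dt is dimensionally incorrect.

LHS (v): [L T^-1]
RHS (dt): [L T] ✗

The dimensions do not match. The other three equations balance.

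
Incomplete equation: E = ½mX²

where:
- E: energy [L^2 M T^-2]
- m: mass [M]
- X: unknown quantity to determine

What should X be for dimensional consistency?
X = v (velocity), dimensions [L T^-1]

E has dimensions [L^2 M T^-2]; the rest of the RHS (½m) has dimensions [M].
So X² must have dimensions [L^2 T^-2], i.e. X has dimensions [L T^-1] — X = v (velocity).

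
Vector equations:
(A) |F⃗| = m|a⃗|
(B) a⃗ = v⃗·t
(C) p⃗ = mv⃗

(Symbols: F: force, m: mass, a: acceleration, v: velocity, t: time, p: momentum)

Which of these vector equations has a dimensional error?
(B) a⃗ = v⃗·t

(A) |F⃗| = m|a⃗|: LHS [L M T^-2], RHS [L M T^-2] ✓ — magnitudes of vectors are scalars
(B) a⃗ = v⃗·t: LHS [L T^-2], RHS [L] ✗ — acceleration is velocity per time; should be v⃗/t
(C) p⃗ = mv⃗: LHS [L M T^-1], RHS [L M T^-1] ✓ — mass (scalar) times velocity (vector)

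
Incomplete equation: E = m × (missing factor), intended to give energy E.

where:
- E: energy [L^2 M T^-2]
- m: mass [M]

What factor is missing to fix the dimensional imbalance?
v² (velocity squared), dimensions [L^2 T^-2]

E has dimensions [L^2 M T^-2] and m has dimensions [M].
The missing factor must have dimensions [L^2 M T^-2] / [M] = [L^2 T^-2], i.e. velocity squared (v²).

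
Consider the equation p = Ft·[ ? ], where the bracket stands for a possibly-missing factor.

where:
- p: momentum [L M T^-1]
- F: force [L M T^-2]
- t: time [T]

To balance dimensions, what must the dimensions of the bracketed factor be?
Nothing is missing — the bracketed factor must be dimensionless.

p has dimensions [L M T^-1] and Ft already has dimensions [L M T^-1], so p = Ft is dimensionally complete.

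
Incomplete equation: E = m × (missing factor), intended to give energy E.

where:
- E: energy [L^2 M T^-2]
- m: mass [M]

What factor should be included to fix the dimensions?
v² (velocity squared), dimensions [L^2 T^-2]

E has dimensions [L^2 M T^-2] and m has dimensions [M].
The missing factor must have dimensions [L^2 M T^-2] / [M] = [L^2 T^-2], i.e. velocity squared (v²).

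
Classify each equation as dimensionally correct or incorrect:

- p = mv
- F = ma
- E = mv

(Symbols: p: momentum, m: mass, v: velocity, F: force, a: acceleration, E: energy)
Dimensionally correct: p = mv, F = ma
Dimensionally incorrect: E = mv
Ordered (correct first, then incorrect): p = mv, F = ma, E = mv

- p = mv: LHS [L M T^-1], RHS [L M T^-1] → correct ✓
- F = ma: LHS [L M T^-2], RHS [L M T^-2] → correct ✓
- E = mv: LHS [L^2 M T^-2], RHS [L M T^-1] → incorrect ✗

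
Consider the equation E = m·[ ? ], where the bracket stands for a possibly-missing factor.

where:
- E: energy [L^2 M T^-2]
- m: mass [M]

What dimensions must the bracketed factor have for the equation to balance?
[L^2 T^-2] — velocity squared (e.g. v²)

E has dimensions [L^2 M T^-2]; m has dimensions [M].
The bracketed factor must supply [L^2 M T^-2] / [M] = [L^2 T^-2].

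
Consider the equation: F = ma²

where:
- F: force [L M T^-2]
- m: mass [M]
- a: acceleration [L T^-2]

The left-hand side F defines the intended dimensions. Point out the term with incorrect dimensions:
The right-hand side term ma²

F has dimensions [L M T^-2], but ma² has dimensions [L^2 M T^-4], so the term ma² is dimensionally wrong for F.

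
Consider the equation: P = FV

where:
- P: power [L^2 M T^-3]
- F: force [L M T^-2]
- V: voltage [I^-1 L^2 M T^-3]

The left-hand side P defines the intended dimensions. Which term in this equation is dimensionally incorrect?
The right-hand side term FV

P has dimensions [L^2 M T^-3], but FV has dimensions [I^-1 L^3 M^2 T^-5], so the term FV is dimensionally wrong for P.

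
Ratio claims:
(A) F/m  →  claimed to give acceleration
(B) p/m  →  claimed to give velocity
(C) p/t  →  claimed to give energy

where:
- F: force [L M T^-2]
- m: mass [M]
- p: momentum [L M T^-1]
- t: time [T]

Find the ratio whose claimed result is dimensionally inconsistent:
(C) p/t does not give energy

(A) F/m: [L T^-2] = acceleration [L T^-2] ✓
(B) p/m: [L T^-1] = velocity [L T^-1] ✓
(C) p/t: [L M T^-2] ≠ energy [L^2 M T^-2] ✗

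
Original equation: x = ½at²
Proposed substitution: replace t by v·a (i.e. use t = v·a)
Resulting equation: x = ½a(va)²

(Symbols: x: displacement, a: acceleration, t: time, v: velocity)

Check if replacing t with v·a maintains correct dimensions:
No

[t] = [T] and [v·a] = [L^2 T^-3]. These differ, so the substitution replaces a quantity by one of different dimensions and the result x = ½a(va)² has LHS [L] vs RHS [L^5 T^-8] — inconsistent.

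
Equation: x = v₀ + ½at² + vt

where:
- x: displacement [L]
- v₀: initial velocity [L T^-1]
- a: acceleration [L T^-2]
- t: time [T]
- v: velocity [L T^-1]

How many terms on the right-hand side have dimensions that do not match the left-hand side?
1

LHS x: [L]
- v₀: [L T^-1] ✗
- ½at²: [L] ✓
- vt: [L] ✓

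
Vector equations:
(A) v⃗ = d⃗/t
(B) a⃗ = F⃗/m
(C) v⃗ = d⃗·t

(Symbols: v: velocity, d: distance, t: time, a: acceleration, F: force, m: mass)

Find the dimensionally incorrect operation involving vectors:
(C) v⃗ = d⃗·t

(A) v⃗ = d⃗/t: LHS [L T^-1], RHS [L T^-1] ✓ — displacement (vector) divided by time (scalar)
(B) a⃗ = F⃗/m: LHS [L T^-2], RHS [L T^-2] ✓ — force (vector) divided by mass (scalar)
(C) v⃗ = d⃗·t: LHS [L T^-1], RHS [L T] ✗ — velocity is displacement per time; should be d⃗/t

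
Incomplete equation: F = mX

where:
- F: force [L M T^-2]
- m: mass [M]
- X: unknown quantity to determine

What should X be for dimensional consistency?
X = a (acceleration), dimensions [L T^-2]

F has dimensions [L M T^-2]; the rest of the RHS (m) has dimensions [M].
So X must have dimensions [L T^-2] — X = a (acceleration).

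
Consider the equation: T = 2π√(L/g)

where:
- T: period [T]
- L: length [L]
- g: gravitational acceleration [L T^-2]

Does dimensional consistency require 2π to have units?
No

T has dimensions [T] and √(L/g) already has dimensions [T], so the equation balances without 2π contributing any dimensions. 2π is a pure (dimensionless) number; changing or removing it would not affect dimensional consistency.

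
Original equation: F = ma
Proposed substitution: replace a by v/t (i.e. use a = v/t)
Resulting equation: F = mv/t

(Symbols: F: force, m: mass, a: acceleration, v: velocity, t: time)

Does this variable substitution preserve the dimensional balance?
Yes

[a] = [L T^-2] and [v/t] = [L T^-2]. These match, so the substitution replaces a quantity by one of the same dimensions and the result F = mv/t has LHS [L M T^-2] vs RHS [L M T^-2] — still consistent.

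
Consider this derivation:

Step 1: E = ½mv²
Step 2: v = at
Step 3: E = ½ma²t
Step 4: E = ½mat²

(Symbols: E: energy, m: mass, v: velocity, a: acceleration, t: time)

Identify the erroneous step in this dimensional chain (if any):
Step 3

Step 1: E = ½mv² → LHS [L^2 M T^-2], RHS [L^2 M T^-2] ✓
Step 2: v = at → LHS [L T^-1], RHS [L T^-1] ✓
Step 3: E = ½ma²t → LHS [L^2 M T^-2], RHS [L^2 M T^-3] ✗

The first dimensional inconsistency appears in step 3: E = ½ma²t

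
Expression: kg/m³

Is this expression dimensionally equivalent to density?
Yes

The expression kg/m³ has dimensions [L^-3 M], which is exactly density [L^-3 M].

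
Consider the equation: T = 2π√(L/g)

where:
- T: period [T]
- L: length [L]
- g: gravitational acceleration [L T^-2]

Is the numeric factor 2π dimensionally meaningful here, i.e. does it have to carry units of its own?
No

T has dimensions [T] and √(L/g) already has dimensions [T], so the equation balances without 2π contributing any dimensions. 2π is a pure (dimensionless) number; changing or removing it would not affect dimensional consistency.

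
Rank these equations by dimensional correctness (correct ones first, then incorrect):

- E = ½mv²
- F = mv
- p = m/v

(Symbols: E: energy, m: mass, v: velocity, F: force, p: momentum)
Dimensionally correct: E = ½mv²
Dimensionally incorrect: F = mv, p = m/v
Ordered (correct first, then incorrect): E = ½mv², F = mv, p = m/v

- E = ½mv²: LHS [L^2 M T^-2], RHS [L^2 M T^-2] → correct ✓
- F = mv: LHS [L M T^-2], RHS [L M T^-1] → incorrect ✗
- p = m/v: LHS [L M T^-1], RHS [L^-1 M T] → incorrect ✗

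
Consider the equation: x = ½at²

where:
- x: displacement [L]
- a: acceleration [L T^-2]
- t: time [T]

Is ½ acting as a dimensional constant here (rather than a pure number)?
No

x has dimensions [L] and at² already has dimensions [L], so the equation balances without ½ contributing any dimensions. ½ is a pure (dimensionless) number; changing or removing it would not affect dimensional consistency.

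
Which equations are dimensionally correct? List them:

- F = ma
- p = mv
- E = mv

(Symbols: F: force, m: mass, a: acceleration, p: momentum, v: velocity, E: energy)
Dimensionally correct: F = ma, p = mv
Dimensionally incorrect: E = mv
Ordered (correct first, then incorrect): F = ma, p = mv, E = mv

- F = ma: LHS [L M T^-2], RHS [L M T^-2] → correct ✓
- p = mv: LHS [L M T^-1], RHS [L M T^-1] → correct ✓
- E = mv: LHS [L^2 M T^-2], RHS [L M T^-1] → incorrect ✗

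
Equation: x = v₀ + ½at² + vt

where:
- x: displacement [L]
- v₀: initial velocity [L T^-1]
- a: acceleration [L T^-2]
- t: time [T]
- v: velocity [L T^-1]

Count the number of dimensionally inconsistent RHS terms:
1

LHS x: [L]
- v₀: [L T^-1] ✗
- ½at²: [L] ✓
- vt: [L] ✓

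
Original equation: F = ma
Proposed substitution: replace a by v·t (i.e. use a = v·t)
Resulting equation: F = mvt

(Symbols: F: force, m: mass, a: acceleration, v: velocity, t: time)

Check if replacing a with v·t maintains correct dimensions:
No

[a] = [L T^-2] and [v·t] = [L]. These differ, so the substitution replaces a quantity by one of different dimensions and the result F = mvt has LHS [L M T^-2] vs RHS [L M] — inconsistent.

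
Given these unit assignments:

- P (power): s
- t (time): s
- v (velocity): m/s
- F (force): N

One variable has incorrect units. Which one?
P

The variable P (power) should have units W, not s.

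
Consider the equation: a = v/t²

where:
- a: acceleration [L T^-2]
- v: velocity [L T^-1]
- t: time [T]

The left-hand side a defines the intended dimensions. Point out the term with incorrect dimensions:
The right-hand side term v/t²

a has dimensions [L T^-2], but v/t² has dimensions [L T^-3], so the term v/t² is dimensionally wrong for a.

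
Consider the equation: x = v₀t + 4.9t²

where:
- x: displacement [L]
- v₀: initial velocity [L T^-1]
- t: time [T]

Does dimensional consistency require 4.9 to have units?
Yes

x has dimensions [L], while t² alone has dimensions [T^2]. For the equation to balance, the factor 4.9 must carry dimensions [L T^-2] — it is a dimensional constant (a numerical value of a physical quantity with its units suppressed), not a pure number.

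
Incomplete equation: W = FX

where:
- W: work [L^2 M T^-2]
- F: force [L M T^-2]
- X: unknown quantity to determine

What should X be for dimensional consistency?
X = d (distance), dimensions [L]

W has dimensions [L^2 M T^-2]; the rest of the RHS (F) has dimensions [L M T^-2].
So X must have dimensions [L] — X = d (distance).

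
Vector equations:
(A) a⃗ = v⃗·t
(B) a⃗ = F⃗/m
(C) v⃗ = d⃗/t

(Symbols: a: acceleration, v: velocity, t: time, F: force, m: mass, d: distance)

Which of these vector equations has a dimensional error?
(A) a⃗ = v⃗·t

(A) a⃗ = v⃗·t: LHS [L T^-2], RHS [L] ✗ — acceleration is velocity per time; should be v⃗/t
(B) a⃗ = F⃗/m: LHS [L T^-2], RHS [L T^-2] ✓ — force (vector) divided by mass (scalar)
(C) v⃗ = d⃗/t: LHS [L T^-1], RHS [L T^-1] ✓ — displacement (vector) divided by time (scalar)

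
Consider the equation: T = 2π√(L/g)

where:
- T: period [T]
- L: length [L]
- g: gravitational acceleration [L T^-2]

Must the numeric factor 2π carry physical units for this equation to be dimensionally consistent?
No

T has dimensions [T] and √(L/g) already has dimensions [T], so the equation balances without 2π contributing any dimensions. 2π is a pure (dimensionless) number; changing or removing it would not affect dimensional consistency.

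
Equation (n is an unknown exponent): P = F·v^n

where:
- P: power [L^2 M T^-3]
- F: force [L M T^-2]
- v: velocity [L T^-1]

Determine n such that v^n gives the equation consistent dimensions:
n = 1

P has dimensions [L^2 M T^-3]; v has dimensions [L T^-1].
The rest of the RHS has dimensions [L M T^-2], so v^n must supply [L T^-1].
With n = 1: F·v^1 has dimensions [L^2 M T^-3], matching the LHS ✓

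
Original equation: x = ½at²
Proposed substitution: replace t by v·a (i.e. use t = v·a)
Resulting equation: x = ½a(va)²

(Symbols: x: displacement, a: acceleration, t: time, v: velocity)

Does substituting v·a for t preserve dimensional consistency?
No

[t] = [T] and [v·a] = [L^2 T^-3]. These differ, so the substitution replaces a quantity by one of different dimensions and the result x = ½a(va)² has LHS [L] vs RHS [L^5 T^-8] — inconsistent.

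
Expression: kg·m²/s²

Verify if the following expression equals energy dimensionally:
Yes

The expression kg·m²/s² has dimensions [L^2 M T^-2], which is exactly energy [L^2 M T^-2].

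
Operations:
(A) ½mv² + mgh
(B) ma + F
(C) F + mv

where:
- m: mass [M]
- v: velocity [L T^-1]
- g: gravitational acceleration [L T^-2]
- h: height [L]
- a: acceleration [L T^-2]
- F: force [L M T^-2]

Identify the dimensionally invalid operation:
(C) F + mv

(A) ½mv² + mgh: ½mv² [L^2 M T^-2] and mgh [L^2 M T^-2] — same dimensions ✓
(B) ma + F: ma [L M T^-2] and F [L M T^-2] — same dimensions ✓
(C) F + mv: F [L M T^-2] and mv [L M T^-1] — different dimensions cannot be added/subtracted ✗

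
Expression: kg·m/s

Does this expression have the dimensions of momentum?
Yes

The expression kg·m/s has dimensions [L M T^-1], which is exactly momentum [L M T^-1].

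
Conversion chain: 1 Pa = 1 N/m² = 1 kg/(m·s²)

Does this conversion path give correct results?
The chain is correct (no errors).

Correct: Pascal is Newton per square meter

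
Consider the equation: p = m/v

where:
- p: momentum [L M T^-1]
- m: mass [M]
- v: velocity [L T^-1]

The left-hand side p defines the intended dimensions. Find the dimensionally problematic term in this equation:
The right-hand side term m/v

p has dimensions [L M T^-1], but m/v has dimensions [L^-1 M T], so the term m/v is dimensionally wrong for p.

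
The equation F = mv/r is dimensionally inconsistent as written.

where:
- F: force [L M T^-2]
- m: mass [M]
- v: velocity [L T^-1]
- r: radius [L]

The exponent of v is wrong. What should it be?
The exponent of v should be 2: F = mv^2/r

The LHS F has dimensions [L M T^-2]; v has dimensions [L T^-1].
As written, the RHS mv/r (exponent 1 on v) has dimensions [M T^-1], which does not match.
With exponent 2, the RHS mv^2/r has dimensions [L M T^-2], matching the LHS.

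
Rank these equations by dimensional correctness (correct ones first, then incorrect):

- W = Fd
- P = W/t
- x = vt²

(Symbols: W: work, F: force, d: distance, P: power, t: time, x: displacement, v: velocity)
Dimensionally correct: W = Fd, P = W/t
Dimensionally incorrect: x = vt²
Ordered (correct first, then incorrect): W = Fd, P = W/t, x = vt²

- W = Fd: LHS [L^2 M T^-2], RHS [L^2 M T^-2] → correct ✓
- P = W/t: LHS [L^2 M T^-3], RHS [L^2 M T^-3] → correct ✓
- x = vt²: LHS [L], RHS [L T] → incorrect ✗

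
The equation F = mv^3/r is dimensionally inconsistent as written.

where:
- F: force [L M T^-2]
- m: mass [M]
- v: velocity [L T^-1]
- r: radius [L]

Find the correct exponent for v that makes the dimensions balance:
The exponent of v should be 2: F = mv^2/r

The LHS F has dimensions [L M T^-2]; v has dimensions [L T^-1].
As written, the RHS mv^3/r (exponent 3 on v) has dimensions [L^2 M T^-3], which does not match.
With exponent 2, the RHS mv^2/r has dimensions [L M T^-2], matching the LHS.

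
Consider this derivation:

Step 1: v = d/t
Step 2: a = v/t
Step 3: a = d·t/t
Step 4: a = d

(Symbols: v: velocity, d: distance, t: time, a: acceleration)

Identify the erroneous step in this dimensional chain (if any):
Step 3

Step 1: v = d/t → LHS [L T^-1], RHS [L T^-1] ✓
Step 2: a = v/t → LHS [L T^-2], RHS [L T^-2] ✓
Step 3: a = d·t/t → LHS [L T^-2], RHS [L] ✗

The first dimensional inconsistency appears in step 3: a = d·t/t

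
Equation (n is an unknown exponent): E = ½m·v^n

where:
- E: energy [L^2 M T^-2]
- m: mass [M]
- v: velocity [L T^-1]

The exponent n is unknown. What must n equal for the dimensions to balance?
n = 2

E has dimensions [L^2 M T^-2]; v has dimensions [L T^-1].
The rest of the RHS has dimensions [M], so v^n must supply [L^2 T^-2].
With n = 2: ½m·v^2 has dimensions [L^2 M T^-2], matching the LHS ✓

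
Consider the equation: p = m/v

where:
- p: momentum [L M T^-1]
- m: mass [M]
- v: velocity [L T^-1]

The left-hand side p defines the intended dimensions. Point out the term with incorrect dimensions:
The right-hand side term m/v

p has dimensions [L M T^-1], but m/v has dimensions [L^-1 M T], so the term m/v is dimensionally wrong for p.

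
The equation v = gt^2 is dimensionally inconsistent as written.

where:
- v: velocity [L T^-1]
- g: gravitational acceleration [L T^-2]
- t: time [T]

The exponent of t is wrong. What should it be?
The exponent of t should be 1: v = gt

The LHS v has dimensions [L T^-1]; t has dimensions [T].
As written, the RHS gt^2 (exponent 2 on t) has dimensions [L], which does not match.
With exponent 1, the RHS gt has dimensions [L T^-1], matching the LHS.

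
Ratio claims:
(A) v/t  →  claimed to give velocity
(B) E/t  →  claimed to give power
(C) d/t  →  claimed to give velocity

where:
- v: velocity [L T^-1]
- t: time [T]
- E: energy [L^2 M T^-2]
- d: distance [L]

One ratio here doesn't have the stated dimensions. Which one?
(A) v/t does not give velocity

(A) v/t: [L T^-2] ≠ velocity [L T^-1] ✗
(B) E/t: [L^2 M T^-3] = power [L^2 M T^-3] ✓
(C) d/t: [L T^-1] = velocity [L T^-1] ✓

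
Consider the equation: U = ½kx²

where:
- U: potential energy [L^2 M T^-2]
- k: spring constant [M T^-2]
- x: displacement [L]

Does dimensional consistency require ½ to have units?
No

U has dimensions [L^2 M T^-2] and kx² already has dimensions [L^2 M T^-2], so the equation balances without ½ contributing any dimensions. ½ is a pure (dimensionless) number; changing or removing it would not affect dimensional consistency.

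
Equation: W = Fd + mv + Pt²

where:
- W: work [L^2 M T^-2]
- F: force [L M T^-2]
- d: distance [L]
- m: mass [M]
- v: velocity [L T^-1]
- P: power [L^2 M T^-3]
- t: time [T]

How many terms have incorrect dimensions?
2

LHS W: [L^2 M T^-2]
- Fd: [L^2 M T^-2] ✓
- mv: [L M T^-1] ✗
- Pt²: [L^2 M T^-1] ✗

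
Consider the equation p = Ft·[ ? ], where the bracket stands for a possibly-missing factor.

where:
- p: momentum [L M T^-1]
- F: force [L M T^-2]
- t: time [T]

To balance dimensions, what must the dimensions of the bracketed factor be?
Nothing is missing — the bracketed factor must be dimensionless.

p has dimensions [L M T^-1] and Ft already has dimensions [L M T^-1], so p = Ft is dimensionally complete.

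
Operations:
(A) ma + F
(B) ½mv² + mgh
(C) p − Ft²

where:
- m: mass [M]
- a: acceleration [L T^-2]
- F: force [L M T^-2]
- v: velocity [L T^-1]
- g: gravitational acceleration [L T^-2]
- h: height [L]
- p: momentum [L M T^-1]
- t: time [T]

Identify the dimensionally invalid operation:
(C) p − Ft²

(A) ma + F: ma [L M T^-2] and F [L M T^-2] — same dimensions ✓
(B) ½mv² + mgh: ½mv² [L^2 M T^-2] and mgh [L^2 M T^-2] — same dimensions ✓
(C) p − Ft²: p [L M T^-1] and Ft² [L M] — different dimensions cannot be added/subtracted ✗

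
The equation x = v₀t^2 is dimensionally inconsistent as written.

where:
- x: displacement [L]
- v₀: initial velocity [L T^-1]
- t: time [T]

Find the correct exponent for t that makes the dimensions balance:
The exponent of t should be 1: x = v₀t

The LHS x has dimensions [L]; t has dimensions [T].
As written, the RHS v₀t^2 (exponent 2 on t) has dimensions [L T], which does not match.
With exponent 1, the RHS v₀t has dimensions [L], matching the LHS.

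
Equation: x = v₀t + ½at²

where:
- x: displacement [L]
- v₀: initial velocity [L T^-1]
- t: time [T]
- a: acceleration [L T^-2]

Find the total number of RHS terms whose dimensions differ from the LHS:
0

LHS x: [L]
- v₀t: [L] ✓
- ½at²: [L] ✓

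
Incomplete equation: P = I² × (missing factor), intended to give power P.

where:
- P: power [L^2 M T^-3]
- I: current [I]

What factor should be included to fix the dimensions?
R (resistance), dimensions [I^-2 L^2 M T^-3]

P has dimensions [L^2 M T^-3] and I² has dimensions [I^2].
The missing factor must have dimensions [L^2 M T^-3] / [I^2] = [I^-2 L^2 M T^-3], i.e. resistance (R).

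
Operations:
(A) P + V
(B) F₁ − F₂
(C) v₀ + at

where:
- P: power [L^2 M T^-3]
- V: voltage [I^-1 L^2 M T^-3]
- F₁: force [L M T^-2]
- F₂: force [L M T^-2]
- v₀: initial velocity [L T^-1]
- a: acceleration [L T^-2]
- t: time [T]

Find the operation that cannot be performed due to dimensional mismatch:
(A) P + V

(A) P + V: P [L^2 M T^-3] and V [I^-1 L^2 M T^-3] — different dimensions cannot be added/subtracted ✗
(B) F₁ − F₂: F₁ [L M T^-2] and F₂ [L M T^-2] — same dimensions ✓
(C) v₀ + at: v₀ [L T^-1] and at [L T^-1] — same dimensions ✓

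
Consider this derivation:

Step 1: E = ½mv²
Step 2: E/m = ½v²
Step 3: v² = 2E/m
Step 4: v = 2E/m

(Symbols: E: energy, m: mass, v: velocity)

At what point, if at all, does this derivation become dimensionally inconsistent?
Step 4

Step 1: E = ½mv² → LHS [L^2 M T^-2], RHS [L^2 M T^-2] ✓
Step 2: E/m = ½v² → LHS [L^2 T^-2], RHS [L^2 T^-2] ✓
Step 3: v² = 2E/m → LHS [L^2 T^-2], RHS [L^2 T^-2] ✓
Step 4: v = 2E/m → LHS [L T^-1], RHS [L^2 T^-2] ✗

The first dimensional inconsistency appears in step 4: v = 2E/m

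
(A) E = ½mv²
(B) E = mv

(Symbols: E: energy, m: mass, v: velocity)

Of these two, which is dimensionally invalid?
(B)

(A) E = ½mv²: LHS [L^2 M T^-2], RHS [L^2 M T^-2] ✓
(B) E = mv: LHS [L^2 M T^-2], RHS [L M T^-1] ✗

Expression (B) E = mv is dimensionally incorrect.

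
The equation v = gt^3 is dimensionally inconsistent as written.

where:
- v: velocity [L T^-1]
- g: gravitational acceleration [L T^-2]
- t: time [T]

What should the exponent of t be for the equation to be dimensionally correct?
The exponent of t should be 1: v = gt

The LHS v has dimensions [L T^-1]; t has dimensions [T].
As written, the RHS gt^3 (exponent 3 on t) has dimensions [L T], which does not match.
With exponent 1, the RHS gt has dimensions [L T^-1], matching the LHS.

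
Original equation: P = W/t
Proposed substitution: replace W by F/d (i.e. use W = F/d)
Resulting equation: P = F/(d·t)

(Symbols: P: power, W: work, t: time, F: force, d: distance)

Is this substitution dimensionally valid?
No

[W] = [L^2 M T^-2] and [F/d] = [M T^-2]. These differ, so the substitution replaces a quantity by one of different dimensions and the result P = F/(d·t) has LHS [L^2 M T^-3] vs RHS [M T^-3] — inconsistent.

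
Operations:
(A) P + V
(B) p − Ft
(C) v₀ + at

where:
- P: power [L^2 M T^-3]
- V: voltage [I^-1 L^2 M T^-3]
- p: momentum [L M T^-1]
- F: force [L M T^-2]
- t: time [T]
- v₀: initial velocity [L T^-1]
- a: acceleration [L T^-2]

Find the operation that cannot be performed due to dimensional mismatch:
(A) P + V

(A) P + V: P [L^2 M T^-3] and V [I^-1 L^2 M T^-3] — different dimensions cannot be added/subtracted ✗
(B) p − Ft: p [L M T^-1] and Ft [L M T^-1] — same dimensions ✓
(C) v₀ + at: v₀ [L T^-1] and at [L T^-1] — same dimensions ✓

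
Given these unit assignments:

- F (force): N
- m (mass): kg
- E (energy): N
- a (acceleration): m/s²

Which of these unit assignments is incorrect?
E

The variable E (energy) should have units J, not N.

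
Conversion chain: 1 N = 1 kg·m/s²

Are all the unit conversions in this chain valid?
The chain is correct (no errors).

Correct: Newton is defined as kg·m/s²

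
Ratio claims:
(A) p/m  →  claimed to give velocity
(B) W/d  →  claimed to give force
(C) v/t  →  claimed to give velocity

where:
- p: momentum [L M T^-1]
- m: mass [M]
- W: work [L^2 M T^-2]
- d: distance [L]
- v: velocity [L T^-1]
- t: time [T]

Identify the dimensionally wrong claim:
(C) v/t does not give velocity

(A) p/m: [L T^-1] = velocity [L T^-1] ✓
(B) W/d: [L M T^-2] = force [L M T^-2] ✓
(C) v/t: [L T^-2] ≠ velocity [L T^-1] ✗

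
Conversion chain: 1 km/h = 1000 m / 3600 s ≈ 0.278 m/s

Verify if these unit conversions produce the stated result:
The chain is correct (no errors).

Correct: 1 km = 1000 m, 1 h = 3600 s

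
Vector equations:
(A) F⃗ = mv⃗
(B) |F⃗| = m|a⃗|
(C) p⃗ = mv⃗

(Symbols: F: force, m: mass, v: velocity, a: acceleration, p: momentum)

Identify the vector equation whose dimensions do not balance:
(A) F⃗ = mv⃗

(A) F⃗ = mv⃗: LHS [L M T^-2], RHS [L M T^-1] ✗ — mass times velocity is momentum, not force; should be ma⃗
(B) |F⃗| = m|a⃗|: LHS [L M T^-2], RHS [L M T^-2] ✓ — magnitudes of vectors are scalars
(C) p⃗ = mv⃗: LHS [L M T^-1], RHS [L M T^-1] ✓ — mass (scalar) times velocity (vector)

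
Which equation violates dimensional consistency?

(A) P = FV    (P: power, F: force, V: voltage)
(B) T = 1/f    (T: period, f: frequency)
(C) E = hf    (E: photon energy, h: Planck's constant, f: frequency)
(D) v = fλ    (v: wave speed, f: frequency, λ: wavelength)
(A) P = FV

The equation (A) P = FV is dimensionally incorrect.

LHS (P): [L^2 M T^-3]
RHS (FV): [I^-1 L^3 M^2 T^-5] ✗

The dimensions do not match. The other three equations balance.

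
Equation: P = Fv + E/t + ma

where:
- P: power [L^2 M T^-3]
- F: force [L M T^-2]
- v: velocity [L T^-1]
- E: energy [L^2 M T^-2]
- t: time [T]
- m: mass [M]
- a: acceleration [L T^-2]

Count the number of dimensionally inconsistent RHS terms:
1

LHS P: [L^2 M T^-3]
- Fv: [L^2 M T^-3] ✓
- E/t: [L^2 M T^-3] ✓
- ma: [L M T^-2] ✗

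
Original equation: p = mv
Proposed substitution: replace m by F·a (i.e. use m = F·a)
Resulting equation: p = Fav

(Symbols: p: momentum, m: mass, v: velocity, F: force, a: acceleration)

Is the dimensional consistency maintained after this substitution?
No

[m] = [M] and [F·a] = [L^2 M T^-4]. These differ, so the substitution replaces a quantity by one of different dimensions and the result p = Fav has LHS [L M T^-1] vs RHS [L^3 M T^-5] — inconsistent.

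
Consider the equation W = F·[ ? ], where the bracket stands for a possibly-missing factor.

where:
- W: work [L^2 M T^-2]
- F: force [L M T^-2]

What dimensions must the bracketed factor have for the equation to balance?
[L] — length (e.g. a distance d)

W has dimensions [L^2 M T^-2]; F has dimensions [L M T^-2].
The bracketed factor must supply [L^2 M T^-2] / [L M T^-2] = [L].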